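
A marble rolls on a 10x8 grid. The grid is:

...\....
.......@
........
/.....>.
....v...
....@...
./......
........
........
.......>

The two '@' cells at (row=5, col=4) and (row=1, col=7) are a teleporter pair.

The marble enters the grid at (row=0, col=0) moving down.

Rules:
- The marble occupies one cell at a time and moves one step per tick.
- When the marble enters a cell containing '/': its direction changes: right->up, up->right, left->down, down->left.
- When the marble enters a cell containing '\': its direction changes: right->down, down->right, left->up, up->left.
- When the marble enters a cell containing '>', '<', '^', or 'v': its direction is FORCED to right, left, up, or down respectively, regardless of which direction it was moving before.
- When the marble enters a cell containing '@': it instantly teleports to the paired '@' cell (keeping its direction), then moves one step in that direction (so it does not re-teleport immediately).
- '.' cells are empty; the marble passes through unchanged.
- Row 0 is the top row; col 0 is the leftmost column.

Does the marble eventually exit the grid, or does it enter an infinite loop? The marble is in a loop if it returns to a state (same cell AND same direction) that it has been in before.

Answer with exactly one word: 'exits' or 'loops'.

Step 1: enter (0,0), '.' pass, move down to (1,0)
Step 2: enter (1,0), '.' pass, move down to (2,0)
Step 3: enter (2,0), '.' pass, move down to (3,0)
Step 4: enter (3,0), '/' deflects down->left, move left to (3,-1)
Step 5: at (3,-1) — EXIT via left edge, pos 3

Answer: exits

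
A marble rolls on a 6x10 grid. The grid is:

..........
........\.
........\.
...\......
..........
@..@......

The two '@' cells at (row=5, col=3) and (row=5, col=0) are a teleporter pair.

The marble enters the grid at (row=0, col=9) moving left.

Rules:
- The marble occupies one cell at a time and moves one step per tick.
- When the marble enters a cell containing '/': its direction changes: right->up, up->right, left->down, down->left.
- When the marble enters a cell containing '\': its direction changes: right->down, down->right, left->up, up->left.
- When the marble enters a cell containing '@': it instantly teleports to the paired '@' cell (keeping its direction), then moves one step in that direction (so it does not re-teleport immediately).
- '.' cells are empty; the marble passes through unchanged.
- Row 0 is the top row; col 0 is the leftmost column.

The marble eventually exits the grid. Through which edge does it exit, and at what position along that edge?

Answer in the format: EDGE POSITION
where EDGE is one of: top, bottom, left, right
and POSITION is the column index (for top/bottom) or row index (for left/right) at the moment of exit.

Step 1: enter (0,9), '.' pass, move left to (0,8)
Step 2: enter (0,8), '.' pass, move left to (0,7)
Step 3: enter (0,7), '.' pass, move left to (0,6)
Step 4: enter (0,6), '.' pass, move left to (0,5)
Step 5: enter (0,5), '.' pass, move left to (0,4)
Step 6: enter (0,4), '.' pass, move left to (0,3)
Step 7: enter (0,3), '.' pass, move left to (0,2)
Step 8: enter (0,2), '.' pass, move left to (0,1)
Step 9: enter (0,1), '.' pass, move left to (0,0)
Step 10: enter (0,0), '.' pass, move left to (0,-1)
Step 11: at (0,-1) — EXIT via left edge, pos 0

Answer: left 0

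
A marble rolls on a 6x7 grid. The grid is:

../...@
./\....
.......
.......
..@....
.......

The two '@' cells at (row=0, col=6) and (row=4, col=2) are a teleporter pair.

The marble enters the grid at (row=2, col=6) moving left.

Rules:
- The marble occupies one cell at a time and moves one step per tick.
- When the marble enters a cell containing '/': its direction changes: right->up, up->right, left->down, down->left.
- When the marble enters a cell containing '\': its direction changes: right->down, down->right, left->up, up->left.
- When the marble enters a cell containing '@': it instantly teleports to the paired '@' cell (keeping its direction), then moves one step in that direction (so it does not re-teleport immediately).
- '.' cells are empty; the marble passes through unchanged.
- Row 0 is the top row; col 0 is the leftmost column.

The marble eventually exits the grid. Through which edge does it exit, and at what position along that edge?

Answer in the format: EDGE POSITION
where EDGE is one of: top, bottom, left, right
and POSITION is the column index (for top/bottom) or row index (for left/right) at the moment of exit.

Step 1: enter (2,6), '.' pass, move left to (2,5)
Step 2: enter (2,5), '.' pass, move left to (2,4)
Step 3: enter (2,4), '.' pass, move left to (2,3)
Step 4: enter (2,3), '.' pass, move left to (2,2)
Step 5: enter (2,2), '.' pass, move left to (2,1)
Step 6: enter (2,1), '.' pass, move left to (2,0)
Step 7: enter (2,0), '.' pass, move left to (2,-1)
Step 8: at (2,-1) — EXIT via left edge, pos 2

Answer: left 2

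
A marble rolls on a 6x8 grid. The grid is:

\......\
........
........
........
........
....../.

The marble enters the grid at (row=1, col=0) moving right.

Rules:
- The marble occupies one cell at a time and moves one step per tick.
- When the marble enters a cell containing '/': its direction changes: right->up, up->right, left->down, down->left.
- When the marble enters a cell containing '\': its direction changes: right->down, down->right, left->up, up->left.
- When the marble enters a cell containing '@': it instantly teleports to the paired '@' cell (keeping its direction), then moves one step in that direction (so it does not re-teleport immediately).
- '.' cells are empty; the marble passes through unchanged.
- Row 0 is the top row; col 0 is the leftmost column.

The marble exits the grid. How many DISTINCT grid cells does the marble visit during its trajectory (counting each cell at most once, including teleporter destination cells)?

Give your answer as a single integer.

Answer: 8

Derivation:
Step 1: enter (1,0), '.' pass, move right to (1,1)
Step 2: enter (1,1), '.' pass, move right to (1,2)
Step 3: enter (1,2), '.' pass, move right to (1,3)
Step 4: enter (1,3), '.' pass, move right to (1,4)
Step 5: enter (1,4), '.' pass, move right to (1,5)
Step 6: enter (1,5), '.' pass, move right to (1,6)
Step 7: enter (1,6), '.' pass, move right to (1,7)
Step 8: enter (1,7), '.' pass, move right to (1,8)
Step 9: at (1,8) — EXIT via right edge, pos 1
Distinct cells visited: 8 (path length 8)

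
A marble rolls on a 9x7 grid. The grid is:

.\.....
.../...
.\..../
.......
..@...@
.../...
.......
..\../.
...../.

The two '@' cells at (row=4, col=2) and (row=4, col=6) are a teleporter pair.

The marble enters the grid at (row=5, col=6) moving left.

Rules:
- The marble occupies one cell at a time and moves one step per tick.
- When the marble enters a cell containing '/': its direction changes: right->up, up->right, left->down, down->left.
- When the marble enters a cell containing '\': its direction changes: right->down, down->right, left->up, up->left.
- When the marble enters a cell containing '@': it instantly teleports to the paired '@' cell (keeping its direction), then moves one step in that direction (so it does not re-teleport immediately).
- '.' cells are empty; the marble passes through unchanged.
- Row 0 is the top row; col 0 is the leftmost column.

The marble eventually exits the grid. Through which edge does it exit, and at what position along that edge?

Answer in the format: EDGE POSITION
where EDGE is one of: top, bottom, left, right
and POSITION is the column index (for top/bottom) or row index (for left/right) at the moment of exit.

Answer: bottom 3

Derivation:
Step 1: enter (5,6), '.' pass, move left to (5,5)
Step 2: enter (5,5), '.' pass, move left to (5,4)
Step 3: enter (5,4), '.' pass, move left to (5,3)
Step 4: enter (5,3), '/' deflects left->down, move down to (6,3)
Step 5: enter (6,3), '.' pass, move down to (7,3)
Step 6: enter (7,3), '.' pass, move down to (8,3)
Step 7: enter (8,3), '.' pass, move down to (9,3)
Step 8: at (9,3) — EXIT via bottom edge, pos 3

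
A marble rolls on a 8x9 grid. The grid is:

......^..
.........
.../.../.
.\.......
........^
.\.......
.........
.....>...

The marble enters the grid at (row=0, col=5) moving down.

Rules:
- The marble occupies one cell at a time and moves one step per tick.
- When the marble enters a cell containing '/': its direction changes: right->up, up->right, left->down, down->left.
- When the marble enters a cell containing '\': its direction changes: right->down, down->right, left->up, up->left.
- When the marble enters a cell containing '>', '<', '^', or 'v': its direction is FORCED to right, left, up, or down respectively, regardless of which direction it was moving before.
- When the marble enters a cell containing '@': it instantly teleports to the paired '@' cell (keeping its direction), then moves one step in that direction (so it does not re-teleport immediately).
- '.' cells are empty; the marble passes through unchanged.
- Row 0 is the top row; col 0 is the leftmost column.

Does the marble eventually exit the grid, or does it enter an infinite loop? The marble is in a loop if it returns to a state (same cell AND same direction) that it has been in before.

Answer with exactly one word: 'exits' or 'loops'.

Answer: exits

Derivation:
Step 1: enter (0,5), '.' pass, move down to (1,5)
Step 2: enter (1,5), '.' pass, move down to (2,5)
Step 3: enter (2,5), '.' pass, move down to (3,5)
Step 4: enter (3,5), '.' pass, move down to (4,5)
Step 5: enter (4,5), '.' pass, move down to (5,5)
Step 6: enter (5,5), '.' pass, move down to (6,5)
Step 7: enter (6,5), '.' pass, move down to (7,5)
Step 8: enter (7,5), '>' forces down->right, move right to (7,6)
Step 9: enter (7,6), '.' pass, move right to (7,7)
Step 10: enter (7,7), '.' pass, move right to (7,8)
Step 11: enter (7,8), '.' pass, move right to (7,9)
Step 12: at (7,9) — EXIT via right edge, pos 7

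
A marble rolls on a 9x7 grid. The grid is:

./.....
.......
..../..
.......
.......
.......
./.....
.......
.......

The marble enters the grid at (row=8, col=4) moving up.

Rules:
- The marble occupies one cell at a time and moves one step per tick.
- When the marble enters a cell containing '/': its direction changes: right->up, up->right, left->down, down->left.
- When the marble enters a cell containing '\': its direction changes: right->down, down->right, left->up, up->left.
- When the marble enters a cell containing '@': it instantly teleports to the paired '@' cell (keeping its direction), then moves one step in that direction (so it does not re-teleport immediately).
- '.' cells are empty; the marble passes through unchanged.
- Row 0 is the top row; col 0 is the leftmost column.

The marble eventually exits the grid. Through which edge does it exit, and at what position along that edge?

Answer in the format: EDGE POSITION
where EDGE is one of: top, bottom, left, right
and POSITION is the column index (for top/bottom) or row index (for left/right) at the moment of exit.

Answer: right 2

Derivation:
Step 1: enter (8,4), '.' pass, move up to (7,4)
Step 2: enter (7,4), '.' pass, move up to (6,4)
Step 3: enter (6,4), '.' pass, move up to (5,4)
Step 4: enter (5,4), '.' pass, move up to (4,4)
Step 5: enter (4,4), '.' pass, move up to (3,4)
Step 6: enter (3,4), '.' pass, move up to (2,4)
Step 7: enter (2,4), '/' deflects up->right, move right to (2,5)
Step 8: enter (2,5), '.' pass, move right to (2,6)
Step 9: enter (2,6), '.' pass, move right to (2,7)
Step 10: at (2,7) — EXIT via right edge, pos 2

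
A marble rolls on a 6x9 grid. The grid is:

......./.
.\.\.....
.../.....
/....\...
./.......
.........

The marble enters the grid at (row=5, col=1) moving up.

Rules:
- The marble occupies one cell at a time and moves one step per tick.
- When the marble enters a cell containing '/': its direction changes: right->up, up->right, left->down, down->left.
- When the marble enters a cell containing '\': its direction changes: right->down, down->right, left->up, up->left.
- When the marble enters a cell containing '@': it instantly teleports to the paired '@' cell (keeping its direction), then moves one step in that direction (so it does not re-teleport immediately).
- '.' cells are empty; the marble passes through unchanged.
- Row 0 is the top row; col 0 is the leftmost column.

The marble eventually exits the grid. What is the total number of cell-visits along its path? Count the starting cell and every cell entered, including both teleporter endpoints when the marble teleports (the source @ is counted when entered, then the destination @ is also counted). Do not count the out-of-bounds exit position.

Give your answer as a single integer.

Answer: 9

Derivation:
Step 1: enter (5,1), '.' pass, move up to (4,1)
Step 2: enter (4,1), '/' deflects up->right, move right to (4,2)
Step 3: enter (4,2), '.' pass, move right to (4,3)
Step 4: enter (4,3), '.' pass, move right to (4,4)
Step 5: enter (4,4), '.' pass, move right to (4,5)
Step 6: enter (4,5), '.' pass, move right to (4,6)
Step 7: enter (4,6), '.' pass, move right to (4,7)
Step 8: enter (4,7), '.' pass, move right to (4,8)
Step 9: enter (4,8), '.' pass, move right to (4,9)
Step 10: at (4,9) — EXIT via right edge, pos 4
Path length (cell visits): 9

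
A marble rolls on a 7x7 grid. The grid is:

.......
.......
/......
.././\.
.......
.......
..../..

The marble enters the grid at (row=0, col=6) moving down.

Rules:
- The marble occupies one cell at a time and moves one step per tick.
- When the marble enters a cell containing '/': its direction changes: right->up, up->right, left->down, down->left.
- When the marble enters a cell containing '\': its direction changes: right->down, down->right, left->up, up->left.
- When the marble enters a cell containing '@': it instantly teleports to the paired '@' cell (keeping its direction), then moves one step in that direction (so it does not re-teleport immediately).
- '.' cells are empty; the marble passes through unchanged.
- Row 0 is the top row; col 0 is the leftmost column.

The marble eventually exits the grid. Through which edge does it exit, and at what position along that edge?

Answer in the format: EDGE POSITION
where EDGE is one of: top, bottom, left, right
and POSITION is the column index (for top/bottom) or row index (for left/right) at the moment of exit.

Step 1: enter (0,6), '.' pass, move down to (1,6)
Step 2: enter (1,6), '.' pass, move down to (2,6)
Step 3: enter (2,6), '.' pass, move down to (3,6)
Step 4: enter (3,6), '.' pass, move down to (4,6)
Step 5: enter (4,6), '.' pass, move down to (5,6)
Step 6: enter (5,6), '.' pass, move down to (6,6)
Step 7: enter (6,6), '.' pass, move down to (7,6)
Step 8: at (7,6) — EXIT via bottom edge, pos 6

Answer: bottom 6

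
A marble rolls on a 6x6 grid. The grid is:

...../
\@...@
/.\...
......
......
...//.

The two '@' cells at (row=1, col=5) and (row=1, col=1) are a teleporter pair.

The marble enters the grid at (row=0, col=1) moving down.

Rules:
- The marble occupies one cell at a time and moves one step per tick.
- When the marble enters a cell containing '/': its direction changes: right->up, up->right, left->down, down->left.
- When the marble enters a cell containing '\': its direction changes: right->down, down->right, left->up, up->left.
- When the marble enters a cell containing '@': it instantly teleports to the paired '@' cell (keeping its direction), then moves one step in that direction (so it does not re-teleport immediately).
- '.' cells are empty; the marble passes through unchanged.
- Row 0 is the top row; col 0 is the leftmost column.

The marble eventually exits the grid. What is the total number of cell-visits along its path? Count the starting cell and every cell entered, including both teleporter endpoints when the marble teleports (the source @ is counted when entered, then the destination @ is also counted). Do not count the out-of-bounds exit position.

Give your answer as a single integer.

Step 1: enter (0,1), '.' pass, move down to (1,1)
Step 2: enter (1,1), '@' teleport (1,1)->(1,5), also enter (1,5), move down to (2,5)
Step 3: enter (2,5), '.' pass, move down to (3,5)
Step 4: enter (3,5), '.' pass, move down to (4,5)
Step 5: enter (4,5), '.' pass, move down to (5,5)
Step 6: enter (5,5), '.' pass, move down to (6,5)
Step 7: at (6,5) — EXIT via bottom edge, pos 5
Path length (cell visits): 7

Answer: 7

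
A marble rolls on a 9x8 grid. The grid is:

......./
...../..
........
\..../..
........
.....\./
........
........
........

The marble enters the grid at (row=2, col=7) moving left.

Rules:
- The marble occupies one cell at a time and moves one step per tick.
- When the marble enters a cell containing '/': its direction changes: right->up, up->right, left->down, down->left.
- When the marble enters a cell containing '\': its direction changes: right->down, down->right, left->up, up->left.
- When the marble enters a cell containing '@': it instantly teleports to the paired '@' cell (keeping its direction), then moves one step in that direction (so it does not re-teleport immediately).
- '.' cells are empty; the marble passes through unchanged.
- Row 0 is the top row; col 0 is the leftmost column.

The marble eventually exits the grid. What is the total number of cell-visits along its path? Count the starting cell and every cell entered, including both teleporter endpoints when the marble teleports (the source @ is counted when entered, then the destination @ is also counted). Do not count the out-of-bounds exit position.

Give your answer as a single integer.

Answer: 8

Derivation:
Step 1: enter (2,7), '.' pass, move left to (2,6)
Step 2: enter (2,6), '.' pass, move left to (2,5)
Step 3: enter (2,5), '.' pass, move left to (2,4)
Step 4: enter (2,4), '.' pass, move left to (2,3)
Step 5: enter (2,3), '.' pass, move left to (2,2)
Step 6: enter (2,2), '.' pass, move left to (2,1)
Step 7: enter (2,1), '.' pass, move left to (2,0)
Step 8: enter (2,0), '.' pass, move left to (2,-1)
Step 9: at (2,-1) — EXIT via left edge, pos 2
Path length (cell visits): 8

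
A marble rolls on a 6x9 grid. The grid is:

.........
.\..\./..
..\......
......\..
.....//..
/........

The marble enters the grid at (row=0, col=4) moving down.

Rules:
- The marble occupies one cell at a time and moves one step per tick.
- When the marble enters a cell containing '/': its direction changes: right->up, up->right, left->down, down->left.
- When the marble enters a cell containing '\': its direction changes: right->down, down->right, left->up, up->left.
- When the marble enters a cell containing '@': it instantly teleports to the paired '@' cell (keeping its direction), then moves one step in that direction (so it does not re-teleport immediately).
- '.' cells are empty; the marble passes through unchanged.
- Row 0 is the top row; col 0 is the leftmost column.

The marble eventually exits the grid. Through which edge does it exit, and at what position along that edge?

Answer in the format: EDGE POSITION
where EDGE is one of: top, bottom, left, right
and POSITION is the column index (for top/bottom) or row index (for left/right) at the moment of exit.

Step 1: enter (0,4), '.' pass, move down to (1,4)
Step 2: enter (1,4), '\' deflects down->right, move right to (1,5)
Step 3: enter (1,5), '.' pass, move right to (1,6)
Step 4: enter (1,6), '/' deflects right->up, move up to (0,6)
Step 5: enter (0,6), '.' pass, move up to (-1,6)
Step 6: at (-1,6) — EXIT via top edge, pos 6

Answer: top 6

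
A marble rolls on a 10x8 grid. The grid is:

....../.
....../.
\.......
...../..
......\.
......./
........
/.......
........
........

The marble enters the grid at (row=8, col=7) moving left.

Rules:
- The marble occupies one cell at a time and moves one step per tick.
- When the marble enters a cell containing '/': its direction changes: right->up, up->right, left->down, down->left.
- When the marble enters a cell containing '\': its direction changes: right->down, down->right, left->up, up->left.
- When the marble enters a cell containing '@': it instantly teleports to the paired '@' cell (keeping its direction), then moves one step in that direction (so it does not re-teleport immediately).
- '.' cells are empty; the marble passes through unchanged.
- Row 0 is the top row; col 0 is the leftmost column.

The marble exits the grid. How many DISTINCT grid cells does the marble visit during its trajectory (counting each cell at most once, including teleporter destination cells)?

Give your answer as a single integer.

Answer: 8

Derivation:
Step 1: enter (8,7), '.' pass, move left to (8,6)
Step 2: enter (8,6), '.' pass, move left to (8,5)
Step 3: enter (8,5), '.' pass, move left to (8,4)
Step 4: enter (8,4), '.' pass, move left to (8,3)
Step 5: enter (8,3), '.' pass, move left to (8,2)
Step 6: enter (8,2), '.' pass, move left to (8,1)
Step 7: enter (8,1), '.' pass, move left to (8,0)
Step 8: enter (8,0), '.' pass, move left to (8,-1)
Step 9: at (8,-1) — EXIT via left edge, pos 8
Distinct cells visited: 8 (path length 8)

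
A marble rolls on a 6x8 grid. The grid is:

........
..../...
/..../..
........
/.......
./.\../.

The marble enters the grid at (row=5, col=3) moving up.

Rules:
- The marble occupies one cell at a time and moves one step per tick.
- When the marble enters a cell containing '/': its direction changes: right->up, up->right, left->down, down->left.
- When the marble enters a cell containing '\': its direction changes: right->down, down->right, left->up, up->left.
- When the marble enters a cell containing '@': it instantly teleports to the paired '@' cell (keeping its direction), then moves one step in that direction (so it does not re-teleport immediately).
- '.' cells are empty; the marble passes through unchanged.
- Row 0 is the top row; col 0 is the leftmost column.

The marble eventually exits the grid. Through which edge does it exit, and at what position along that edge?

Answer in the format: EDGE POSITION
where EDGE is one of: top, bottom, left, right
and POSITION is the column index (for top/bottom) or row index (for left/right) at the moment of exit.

Answer: bottom 1

Derivation:
Step 1: enter (5,3), '\' deflects up->left, move left to (5,2)
Step 2: enter (5,2), '.' pass, move left to (5,1)
Step 3: enter (5,1), '/' deflects left->down, move down to (6,1)
Step 4: at (6,1) — EXIT via bottom edge, pos 1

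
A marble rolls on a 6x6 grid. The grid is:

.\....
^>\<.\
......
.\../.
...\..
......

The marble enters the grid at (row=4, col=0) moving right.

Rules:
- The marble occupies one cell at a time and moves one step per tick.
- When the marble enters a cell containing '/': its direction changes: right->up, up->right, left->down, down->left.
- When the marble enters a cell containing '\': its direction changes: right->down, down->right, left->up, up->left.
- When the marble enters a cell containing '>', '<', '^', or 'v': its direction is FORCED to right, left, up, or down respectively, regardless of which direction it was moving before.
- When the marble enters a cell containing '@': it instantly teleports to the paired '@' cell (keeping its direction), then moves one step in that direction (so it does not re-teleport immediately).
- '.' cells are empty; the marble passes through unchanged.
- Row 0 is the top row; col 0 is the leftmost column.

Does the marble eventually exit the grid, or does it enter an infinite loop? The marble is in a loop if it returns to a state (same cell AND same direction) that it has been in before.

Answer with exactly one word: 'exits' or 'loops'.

Step 1: enter (4,0), '.' pass, move right to (4,1)
Step 2: enter (4,1), '.' pass, move right to (4,2)
Step 3: enter (4,2), '.' pass, move right to (4,3)
Step 4: enter (4,3), '\' deflects right->down, move down to (5,3)
Step 5: enter (5,3), '.' pass, move down to (6,3)
Step 6: at (6,3) — EXIT via bottom edge, pos 3

Answer: exits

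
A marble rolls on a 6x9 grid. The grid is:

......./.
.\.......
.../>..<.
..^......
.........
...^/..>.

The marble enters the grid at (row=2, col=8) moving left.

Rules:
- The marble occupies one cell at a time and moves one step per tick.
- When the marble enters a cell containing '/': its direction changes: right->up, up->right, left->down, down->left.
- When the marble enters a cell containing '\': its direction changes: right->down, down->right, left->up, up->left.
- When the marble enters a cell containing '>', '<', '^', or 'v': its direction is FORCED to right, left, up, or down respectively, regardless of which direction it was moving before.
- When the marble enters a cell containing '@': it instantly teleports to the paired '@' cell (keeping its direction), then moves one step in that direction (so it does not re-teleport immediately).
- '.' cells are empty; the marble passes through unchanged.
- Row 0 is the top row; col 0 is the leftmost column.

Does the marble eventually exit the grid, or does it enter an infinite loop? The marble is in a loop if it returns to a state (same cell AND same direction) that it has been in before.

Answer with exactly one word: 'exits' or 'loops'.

Answer: loops

Derivation:
Step 1: enter (2,8), '.' pass, move left to (2,7)
Step 2: enter (2,7), '<' forces left->left, move left to (2,6)
Step 3: enter (2,6), '.' pass, move left to (2,5)
Step 4: enter (2,5), '.' pass, move left to (2,4)
Step 5: enter (2,4), '>' forces left->right, move right to (2,5)
Step 6: enter (2,5), '.' pass, move right to (2,6)
Step 7: enter (2,6), '.' pass, move right to (2,7)
Step 8: enter (2,7), '<' forces right->left, move left to (2,6)
Step 9: at (2,6) dir=left — LOOP DETECTED (seen before)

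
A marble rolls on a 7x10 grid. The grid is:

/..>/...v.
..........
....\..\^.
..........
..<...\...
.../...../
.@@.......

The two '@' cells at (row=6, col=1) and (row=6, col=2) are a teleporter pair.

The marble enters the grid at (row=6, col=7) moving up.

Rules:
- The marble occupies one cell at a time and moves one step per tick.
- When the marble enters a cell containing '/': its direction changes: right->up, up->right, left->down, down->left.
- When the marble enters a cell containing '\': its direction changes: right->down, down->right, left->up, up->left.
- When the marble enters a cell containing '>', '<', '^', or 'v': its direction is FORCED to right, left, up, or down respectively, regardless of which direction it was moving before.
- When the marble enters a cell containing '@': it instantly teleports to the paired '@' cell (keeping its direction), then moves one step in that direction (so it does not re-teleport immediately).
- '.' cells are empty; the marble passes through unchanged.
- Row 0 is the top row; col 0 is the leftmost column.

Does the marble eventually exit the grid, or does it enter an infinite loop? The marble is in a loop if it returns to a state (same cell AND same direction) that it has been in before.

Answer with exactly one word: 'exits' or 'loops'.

Step 1: enter (6,7), '.' pass, move up to (5,7)
Step 2: enter (5,7), '.' pass, move up to (4,7)
Step 3: enter (4,7), '.' pass, move up to (3,7)
Step 4: enter (3,7), '.' pass, move up to (2,7)
Step 5: enter (2,7), '\' deflects up->left, move left to (2,6)
Step 6: enter (2,6), '.' pass, move left to (2,5)
Step 7: enter (2,5), '.' pass, move left to (2,4)
Step 8: enter (2,4), '\' deflects left->up, move up to (1,4)
Step 9: enter (1,4), '.' pass, move up to (0,4)
Step 10: enter (0,4), '/' deflects up->right, move right to (0,5)
Step 11: enter (0,5), '.' pass, move right to (0,6)
Step 12: enter (0,6), '.' pass, move right to (0,7)
Step 13: enter (0,7), '.' pass, move right to (0,8)
Step 14: enter (0,8), 'v' forces right->down, move down to (1,8)
Step 15: enter (1,8), '.' pass, move down to (2,8)
Step 16: enter (2,8), '^' forces down->up, move up to (1,8)
Step 17: enter (1,8), '.' pass, move up to (0,8)
Step 18: enter (0,8), 'v' forces up->down, move down to (1,8)
Step 19: at (1,8) dir=down — LOOP DETECTED (seen before)

Answer: loops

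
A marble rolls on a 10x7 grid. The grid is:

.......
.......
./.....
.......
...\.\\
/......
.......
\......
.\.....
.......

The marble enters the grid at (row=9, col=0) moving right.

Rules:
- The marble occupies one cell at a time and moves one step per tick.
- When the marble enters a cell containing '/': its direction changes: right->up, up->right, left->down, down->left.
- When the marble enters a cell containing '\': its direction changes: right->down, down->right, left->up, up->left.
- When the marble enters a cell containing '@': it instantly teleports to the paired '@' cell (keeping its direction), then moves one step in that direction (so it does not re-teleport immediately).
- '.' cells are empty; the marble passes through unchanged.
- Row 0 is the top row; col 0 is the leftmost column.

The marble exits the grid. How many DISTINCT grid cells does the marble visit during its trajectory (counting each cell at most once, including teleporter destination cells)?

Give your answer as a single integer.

Answer: 7

Derivation:
Step 1: enter (9,0), '.' pass, move right to (9,1)
Step 2: enter (9,1), '.' pass, move right to (9,2)
Step 3: enter (9,2), '.' pass, move right to (9,3)
Step 4: enter (9,3), '.' pass, move right to (9,4)
Step 5: enter (9,4), '.' pass, move right to (9,5)
Step 6: enter (9,5), '.' pass, move right to (9,6)
Step 7: enter (9,6), '.' pass, move right to (9,7)
Step 8: at (9,7) — EXIT via right edge, pos 9
Distinct cells visited: 7 (path length 7)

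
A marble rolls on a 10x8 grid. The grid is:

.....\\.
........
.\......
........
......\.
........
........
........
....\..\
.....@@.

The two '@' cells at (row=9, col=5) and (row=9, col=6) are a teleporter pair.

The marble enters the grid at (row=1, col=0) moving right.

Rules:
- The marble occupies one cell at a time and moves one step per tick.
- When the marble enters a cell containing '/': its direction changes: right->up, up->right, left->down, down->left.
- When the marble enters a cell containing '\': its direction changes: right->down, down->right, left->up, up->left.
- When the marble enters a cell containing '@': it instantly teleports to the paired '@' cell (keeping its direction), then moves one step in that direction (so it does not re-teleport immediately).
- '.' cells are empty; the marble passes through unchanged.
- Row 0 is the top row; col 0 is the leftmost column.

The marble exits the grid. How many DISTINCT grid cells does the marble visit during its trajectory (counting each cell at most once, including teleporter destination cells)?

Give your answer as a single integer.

Step 1: enter (1,0), '.' pass, move right to (1,1)
Step 2: enter (1,1), '.' pass, move right to (1,2)
Step 3: enter (1,2), '.' pass, move right to (1,3)
Step 4: enter (1,3), '.' pass, move right to (1,4)
Step 5: enter (1,4), '.' pass, move right to (1,5)
Step 6: enter (1,5), '.' pass, move right to (1,6)
Step 7: enter (1,6), '.' pass, move right to (1,7)
Step 8: enter (1,7), '.' pass, move right to (1,8)
Step 9: at (1,8) — EXIT via right edge, pos 1
Distinct cells visited: 8 (path length 8)

Answer: 8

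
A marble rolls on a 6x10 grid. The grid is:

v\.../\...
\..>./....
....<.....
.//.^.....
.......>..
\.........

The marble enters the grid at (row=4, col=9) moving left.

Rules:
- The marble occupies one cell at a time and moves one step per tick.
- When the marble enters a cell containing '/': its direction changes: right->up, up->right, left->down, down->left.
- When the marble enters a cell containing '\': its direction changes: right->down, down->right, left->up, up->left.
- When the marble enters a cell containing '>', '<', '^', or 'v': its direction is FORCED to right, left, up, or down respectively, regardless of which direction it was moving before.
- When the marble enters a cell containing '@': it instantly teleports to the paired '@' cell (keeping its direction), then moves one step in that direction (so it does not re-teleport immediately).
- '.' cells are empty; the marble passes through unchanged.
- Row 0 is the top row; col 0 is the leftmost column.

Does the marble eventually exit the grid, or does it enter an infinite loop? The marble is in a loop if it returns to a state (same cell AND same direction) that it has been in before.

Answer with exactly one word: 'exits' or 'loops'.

Answer: exits

Derivation:
Step 1: enter (4,9), '.' pass, move left to (4,8)
Step 2: enter (4,8), '.' pass, move left to (4,7)
Step 3: enter (4,7), '>' forces left->right, move right to (4,8)
Step 4: enter (4,8), '.' pass, move right to (4,9)
Step 5: enter (4,9), '.' pass, move right to (4,10)
Step 6: at (4,10) — EXIT via right edge, pos 4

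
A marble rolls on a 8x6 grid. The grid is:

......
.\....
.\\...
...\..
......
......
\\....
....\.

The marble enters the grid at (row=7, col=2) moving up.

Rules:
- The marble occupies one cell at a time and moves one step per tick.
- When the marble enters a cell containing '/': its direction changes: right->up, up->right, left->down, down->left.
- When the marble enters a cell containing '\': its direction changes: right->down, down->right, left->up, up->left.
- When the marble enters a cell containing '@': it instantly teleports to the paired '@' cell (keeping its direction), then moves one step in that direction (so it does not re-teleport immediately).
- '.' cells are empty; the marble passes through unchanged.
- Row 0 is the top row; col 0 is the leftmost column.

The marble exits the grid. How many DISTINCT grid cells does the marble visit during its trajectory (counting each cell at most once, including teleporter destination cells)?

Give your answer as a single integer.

Step 1: enter (7,2), '.' pass, move up to (6,2)
Step 2: enter (6,2), '.' pass, move up to (5,2)
Step 3: enter (5,2), '.' pass, move up to (4,2)
Step 4: enter (4,2), '.' pass, move up to (3,2)
Step 5: enter (3,2), '.' pass, move up to (2,2)
Step 6: enter (2,2), '\' deflects up->left, move left to (2,1)
Step 7: enter (2,1), '\' deflects left->up, move up to (1,1)
Step 8: enter (1,1), '\' deflects up->left, move left to (1,0)
Step 9: enter (1,0), '.' pass, move left to (1,-1)
Step 10: at (1,-1) — EXIT via left edge, pos 1
Distinct cells visited: 9 (path length 9)

Answer: 9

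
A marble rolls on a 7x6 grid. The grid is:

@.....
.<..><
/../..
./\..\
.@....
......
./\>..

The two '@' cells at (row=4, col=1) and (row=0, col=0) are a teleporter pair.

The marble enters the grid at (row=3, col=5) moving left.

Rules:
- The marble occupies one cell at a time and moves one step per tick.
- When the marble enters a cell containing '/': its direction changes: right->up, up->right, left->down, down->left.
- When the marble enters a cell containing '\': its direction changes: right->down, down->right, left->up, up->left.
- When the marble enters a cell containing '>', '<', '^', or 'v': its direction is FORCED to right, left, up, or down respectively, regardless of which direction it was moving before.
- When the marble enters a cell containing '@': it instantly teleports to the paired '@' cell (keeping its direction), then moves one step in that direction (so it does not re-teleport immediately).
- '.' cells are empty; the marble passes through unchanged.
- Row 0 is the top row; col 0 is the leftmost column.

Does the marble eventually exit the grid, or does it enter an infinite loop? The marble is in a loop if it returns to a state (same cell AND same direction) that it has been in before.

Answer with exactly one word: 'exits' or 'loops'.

Answer: loops

Derivation:
Step 1: enter (3,5), '\' deflects left->up, move up to (2,5)
Step 2: enter (2,5), '.' pass, move up to (1,5)
Step 3: enter (1,5), '<' forces up->left, move left to (1,4)
Step 4: enter (1,4), '>' forces left->right, move right to (1,5)
Step 5: enter (1,5), '<' forces right->left, move left to (1,4)
Step 6: at (1,4) dir=left — LOOP DETECTED (seen before)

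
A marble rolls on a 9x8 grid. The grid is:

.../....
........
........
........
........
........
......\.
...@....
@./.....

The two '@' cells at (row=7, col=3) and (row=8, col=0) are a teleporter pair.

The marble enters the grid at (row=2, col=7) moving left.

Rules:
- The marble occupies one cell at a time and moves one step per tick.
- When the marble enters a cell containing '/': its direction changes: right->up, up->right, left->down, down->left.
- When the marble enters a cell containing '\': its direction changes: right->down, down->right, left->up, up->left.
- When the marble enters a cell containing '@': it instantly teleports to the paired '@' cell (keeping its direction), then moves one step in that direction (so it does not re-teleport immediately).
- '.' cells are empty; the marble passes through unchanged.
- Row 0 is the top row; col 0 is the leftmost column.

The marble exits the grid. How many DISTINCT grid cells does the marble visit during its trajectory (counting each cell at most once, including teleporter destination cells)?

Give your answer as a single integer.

Step 1: enter (2,7), '.' pass, move left to (2,6)
Step 2: enter (2,6), '.' pass, move left to (2,5)
Step 3: enter (2,5), '.' pass, move left to (2,4)
Step 4: enter (2,4), '.' pass, move left to (2,3)
Step 5: enter (2,3), '.' pass, move left to (2,2)
Step 6: enter (2,2), '.' pass, move left to (2,1)
Step 7: enter (2,1), '.' pass, move left to (2,0)
Step 8: enter (2,0), '.' pass, move left to (2,-1)
Step 9: at (2,-1) — EXIT via left edge, pos 2
Distinct cells visited: 8 (path length 8)

Answer: 8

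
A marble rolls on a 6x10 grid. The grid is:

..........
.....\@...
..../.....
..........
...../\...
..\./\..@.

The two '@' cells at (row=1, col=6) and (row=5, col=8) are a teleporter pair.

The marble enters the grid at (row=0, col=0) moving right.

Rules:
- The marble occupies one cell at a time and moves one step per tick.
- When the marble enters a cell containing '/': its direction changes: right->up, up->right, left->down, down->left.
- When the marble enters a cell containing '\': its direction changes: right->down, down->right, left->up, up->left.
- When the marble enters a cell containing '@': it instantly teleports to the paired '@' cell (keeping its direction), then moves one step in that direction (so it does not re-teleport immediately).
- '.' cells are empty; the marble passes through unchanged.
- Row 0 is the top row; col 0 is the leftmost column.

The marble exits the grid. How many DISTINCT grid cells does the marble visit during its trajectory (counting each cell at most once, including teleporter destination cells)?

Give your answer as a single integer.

Step 1: enter (0,0), '.' pass, move right to (0,1)
Step 2: enter (0,1), '.' pass, move right to (0,2)
Step 3: enter (0,2), '.' pass, move right to (0,3)
Step 4: enter (0,3), '.' pass, move right to (0,4)
Step 5: enter (0,4), '.' pass, move right to (0,5)
Step 6: enter (0,5), '.' pass, move right to (0,6)
Step 7: enter (0,6), '.' pass, move right to (0,7)
Step 8: enter (0,7), '.' pass, move right to (0,8)
Step 9: enter (0,8), '.' pass, move right to (0,9)
Step 10: enter (0,9), '.' pass, move right to (0,10)
Step 11: at (0,10) — EXIT via right edge, pos 0
Distinct cells visited: 10 (path length 10)

Answer: 10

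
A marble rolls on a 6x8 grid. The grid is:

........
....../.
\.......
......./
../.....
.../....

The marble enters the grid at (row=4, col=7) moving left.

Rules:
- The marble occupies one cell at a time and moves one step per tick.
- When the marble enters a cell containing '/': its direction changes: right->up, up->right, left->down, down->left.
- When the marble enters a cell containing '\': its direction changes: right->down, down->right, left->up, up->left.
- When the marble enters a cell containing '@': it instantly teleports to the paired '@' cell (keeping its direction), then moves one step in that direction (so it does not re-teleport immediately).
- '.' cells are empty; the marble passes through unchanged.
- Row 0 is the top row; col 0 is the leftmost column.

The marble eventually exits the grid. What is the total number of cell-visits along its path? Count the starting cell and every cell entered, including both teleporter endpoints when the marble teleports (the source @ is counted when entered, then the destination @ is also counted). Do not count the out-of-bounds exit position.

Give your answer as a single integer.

Answer: 7

Derivation:
Step 1: enter (4,7), '.' pass, move left to (4,6)
Step 2: enter (4,6), '.' pass, move left to (4,5)
Step 3: enter (4,5), '.' pass, move left to (4,4)
Step 4: enter (4,4), '.' pass, move left to (4,3)
Step 5: enter (4,3), '.' pass, move left to (4,2)
Step 6: enter (4,2), '/' deflects left->down, move down to (5,2)
Step 7: enter (5,2), '.' pass, move down to (6,2)
Step 8: at (6,2) — EXIT via bottom edge, pos 2
Path length (cell visits): 7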